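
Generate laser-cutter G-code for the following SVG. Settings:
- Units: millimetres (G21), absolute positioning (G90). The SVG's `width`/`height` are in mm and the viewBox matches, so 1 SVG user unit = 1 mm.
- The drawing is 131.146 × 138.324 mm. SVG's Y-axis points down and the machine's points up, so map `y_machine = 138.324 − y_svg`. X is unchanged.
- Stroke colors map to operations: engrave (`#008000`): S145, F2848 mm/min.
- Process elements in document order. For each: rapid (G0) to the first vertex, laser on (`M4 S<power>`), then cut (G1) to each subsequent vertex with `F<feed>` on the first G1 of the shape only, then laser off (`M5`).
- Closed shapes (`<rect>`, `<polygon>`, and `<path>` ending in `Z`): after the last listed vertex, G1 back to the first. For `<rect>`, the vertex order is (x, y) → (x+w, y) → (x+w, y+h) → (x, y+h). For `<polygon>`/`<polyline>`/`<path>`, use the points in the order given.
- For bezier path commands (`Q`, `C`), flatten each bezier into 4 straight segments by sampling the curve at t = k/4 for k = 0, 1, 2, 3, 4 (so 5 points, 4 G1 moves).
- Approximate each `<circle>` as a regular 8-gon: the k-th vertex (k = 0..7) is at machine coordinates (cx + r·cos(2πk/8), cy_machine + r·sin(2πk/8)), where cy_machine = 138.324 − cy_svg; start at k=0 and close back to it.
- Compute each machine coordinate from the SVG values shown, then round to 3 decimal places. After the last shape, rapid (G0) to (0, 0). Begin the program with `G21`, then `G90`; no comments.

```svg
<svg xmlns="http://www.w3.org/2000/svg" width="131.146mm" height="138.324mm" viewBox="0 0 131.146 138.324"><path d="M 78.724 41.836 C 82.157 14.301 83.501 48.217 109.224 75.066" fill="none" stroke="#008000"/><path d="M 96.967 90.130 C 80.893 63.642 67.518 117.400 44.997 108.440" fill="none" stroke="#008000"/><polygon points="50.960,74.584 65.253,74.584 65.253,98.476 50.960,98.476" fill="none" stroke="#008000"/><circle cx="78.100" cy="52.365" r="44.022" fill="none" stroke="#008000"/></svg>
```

G21
G90
G0 X78.724 Y96.488
M4 S145
G1 X81.321 Y106.688 F2848
G1 X85.615 Y100.267
G1 X94.089 Y83.649
G1 X109.224 Y63.258
M5
G0 X96.967 Y48.194
M4 S145
G1 X85.232 Y55.248 F2848
G1 X73.400 Y45.612
G1 X60.358 Y32.690
G1 X44.997 Y29.884
M5
G0 X50.960 Y63.740
M4 S145
G1 X65.253 Y63.740 F2848
G1 X65.253 Y39.848
G1 X50.960 Y39.848
G1 X50.960 Y63.740
M5
G0 X122.122 Y85.959
M4 S145
G1 X109.228 Y117.087 F2848
G1 X78.100 Y129.981
G1 X46.972 Y117.087
G1 X34.078 Y85.959
G1 X46.972 Y54.831
G1 X78.100 Y41.937
G1 X109.228 Y54.831
G1 X122.122 Y85.959
M5
G0 X0.000 Y0.000

1 u = 1 mm; y_m = 138.324 − y.

[1] `<path>` cubic bezier, #008000→engrave S145 F2848: (78.724,96.488) → (81.321,106.688) → (85.615,100.267) → (94.089,83.649) → (109.224,63.258)

[2] `<path>` cubic bezier, #008000→engrave S145 F2848: (96.967,48.194) → (85.232,55.248) → (73.400,45.612) → (60.358,32.690) → (44.997,29.884)

[3] `<polygon>` rectangle, #008000→engrave S145 F2848: (50.960,63.740) → (65.253,63.740) → (65.253,39.848) → (50.960,39.848) → (50.960,63.740) (closed)

[4] `<circle>` circle, #008000→engrave S145 F2848: (122.122,85.959) → (109.228,117.087) → (78.100,129.981) → (46.972,117.087) → (34.078,85.959) → (46.972,54.831) → (78.100,41.937) → (109.228,54.831) → (122.122,85.959) (closed)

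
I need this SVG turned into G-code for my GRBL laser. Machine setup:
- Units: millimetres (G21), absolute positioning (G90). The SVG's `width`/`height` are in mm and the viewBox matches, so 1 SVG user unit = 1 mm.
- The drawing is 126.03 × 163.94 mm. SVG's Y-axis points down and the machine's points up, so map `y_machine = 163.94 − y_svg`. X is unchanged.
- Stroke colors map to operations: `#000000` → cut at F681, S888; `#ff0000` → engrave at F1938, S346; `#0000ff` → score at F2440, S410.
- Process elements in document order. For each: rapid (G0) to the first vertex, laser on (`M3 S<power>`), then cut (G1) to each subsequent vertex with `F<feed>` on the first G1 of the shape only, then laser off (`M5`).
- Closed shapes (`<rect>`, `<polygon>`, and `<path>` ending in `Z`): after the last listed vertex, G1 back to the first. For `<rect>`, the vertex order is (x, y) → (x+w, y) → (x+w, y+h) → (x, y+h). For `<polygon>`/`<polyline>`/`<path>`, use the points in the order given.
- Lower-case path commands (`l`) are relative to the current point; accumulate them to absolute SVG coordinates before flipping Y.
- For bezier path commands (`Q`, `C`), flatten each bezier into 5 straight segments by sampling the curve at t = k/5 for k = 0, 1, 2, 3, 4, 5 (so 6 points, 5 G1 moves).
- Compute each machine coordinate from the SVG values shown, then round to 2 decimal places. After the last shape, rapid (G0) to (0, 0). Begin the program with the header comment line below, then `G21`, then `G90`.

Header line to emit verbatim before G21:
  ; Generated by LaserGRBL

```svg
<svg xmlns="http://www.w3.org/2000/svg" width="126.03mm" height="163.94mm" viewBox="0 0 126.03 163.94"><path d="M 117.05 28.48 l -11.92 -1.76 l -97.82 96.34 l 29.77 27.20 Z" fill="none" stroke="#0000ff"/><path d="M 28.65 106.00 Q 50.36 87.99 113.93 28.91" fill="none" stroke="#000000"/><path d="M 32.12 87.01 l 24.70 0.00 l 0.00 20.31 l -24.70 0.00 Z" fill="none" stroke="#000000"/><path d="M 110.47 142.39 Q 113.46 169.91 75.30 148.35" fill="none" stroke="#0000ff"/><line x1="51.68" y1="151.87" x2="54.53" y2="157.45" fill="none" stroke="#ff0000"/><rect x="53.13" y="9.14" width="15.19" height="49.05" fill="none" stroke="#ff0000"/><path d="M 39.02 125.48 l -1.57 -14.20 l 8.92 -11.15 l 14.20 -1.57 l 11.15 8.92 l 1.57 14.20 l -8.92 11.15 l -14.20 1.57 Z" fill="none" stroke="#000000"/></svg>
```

Since the viewBox matches the mm dimensions, user units are millimetres directly. The only transform is the Y-flip y_m = 163.94 − y_svg.

Shape 1 is a closed polygon drawn with `<path>`. Its stroke #0000ff means score at S410, F2440. After flipping Y the toolpath is (117.05,135.46) → (105.13,137.22) → (7.31,40.88) → (37.08,13.68) → (117.05,135.46), returning to the start.

Shape 2 is a quadratic bezier drawn with `<path>`. Its stroke #000000 means cut at S888, F681. After flipping Y the toolpath is (28.65,57.94) → (39.01,66.79) → (52.72,78.92) → (69.77,94.34) → (90.18,113.04) → (113.93,135.03).

Shape 3 is a rectangle drawn with `<path>`. Its stroke #000000 means cut at S888, F681. After flipping Y the toolpath is (32.12,76.93) → (56.82,76.93) → (56.82,56.62) → (32.12,56.62) → (32.12,76.93), returning to the start.

Shape 4 is a quadratic bezier drawn with `<path>`. Its stroke #0000ff means score at S410, F2440. After flipping Y the toolpath is (110.47,21.55) → (110.02,12.51) → (106.28,7.39) → (99.24,6.19) → (88.92,8.93) → (75.30,15.59).

Shape 5 is a line segment drawn with `<line>`. Its stroke #ff0000 means engrave at S346, F1938. After flipping Y the toolpath is (51.68,12.07) → (54.53,6.49).

Shape 6 is a rectangle drawn with `<rect>`. Its stroke #ff0000 means engrave at S346, F1938. After flipping Y the toolpath is (53.13,154.80) → (68.32,154.80) → (68.32,105.75) → (53.13,105.75) → (53.13,154.80), returning to the start.

Shape 7 is a regular polygon drawn with `<path>`. Its stroke #000000 means cut at S888, F681. After flipping Y the toolpath is (39.02,38.46) → (37.45,52.66) → (46.37,63.81) → (60.57,65.38) → (71.72,56.46) → (73.29,42.26) → (64.37,31.11) → (50.17,29.54) → (39.02,38.46), returning to the start.

; Generated by LaserGRBL
G21
G90
G0 X117.05 Y135.46
M3 S410
G1 X105.13 Y137.22 F2440
G1 X7.31 Y40.88
G1 X37.08 Y13.68
G1 X117.05 Y135.46
M5
G0 X28.65 Y57.94
M3 S888
G1 X39.01 Y66.79 F681
G1 X52.72 Y78.92
G1 X69.77 Y94.34
G1 X90.18 Y113.04
G1 X113.93 Y135.03
M5
G0 X32.12 Y76.93
M3 S888
G1 X56.82 Y76.93 F681
G1 X56.82 Y56.62
G1 X32.12 Y56.62
G1 X32.12 Y76.93
M5
G0 X110.47 Y21.55
M3 S410
G1 X110.02 Y12.51 F2440
G1 X106.28 Y7.39
G1 X99.24 Y6.19
G1 X88.92 Y8.93
G1 X75.30 Y15.59
M5
G0 X51.68 Y12.07
M3 S346
G1 X54.53 Y6.49 F1938
M5
G0 X53.13 Y154.80
M3 S346
G1 X68.32 Y154.80 F1938
G1 X68.32 Y105.75
G1 X53.13 Y105.75
G1 X53.13 Y154.80
M5
G0 X39.02 Y38.46
M3 S888
G1 X37.45 Y52.66 F681
G1 X46.37 Y63.81
G1 X60.57 Y65.38
G1 X71.72 Y56.46
G1 X73.29 Y42.26
G1 X64.37 Y31.11
G1 X50.17 Y29.54
G1 X39.02 Y38.46
M5
G0 X0.00 Y0.00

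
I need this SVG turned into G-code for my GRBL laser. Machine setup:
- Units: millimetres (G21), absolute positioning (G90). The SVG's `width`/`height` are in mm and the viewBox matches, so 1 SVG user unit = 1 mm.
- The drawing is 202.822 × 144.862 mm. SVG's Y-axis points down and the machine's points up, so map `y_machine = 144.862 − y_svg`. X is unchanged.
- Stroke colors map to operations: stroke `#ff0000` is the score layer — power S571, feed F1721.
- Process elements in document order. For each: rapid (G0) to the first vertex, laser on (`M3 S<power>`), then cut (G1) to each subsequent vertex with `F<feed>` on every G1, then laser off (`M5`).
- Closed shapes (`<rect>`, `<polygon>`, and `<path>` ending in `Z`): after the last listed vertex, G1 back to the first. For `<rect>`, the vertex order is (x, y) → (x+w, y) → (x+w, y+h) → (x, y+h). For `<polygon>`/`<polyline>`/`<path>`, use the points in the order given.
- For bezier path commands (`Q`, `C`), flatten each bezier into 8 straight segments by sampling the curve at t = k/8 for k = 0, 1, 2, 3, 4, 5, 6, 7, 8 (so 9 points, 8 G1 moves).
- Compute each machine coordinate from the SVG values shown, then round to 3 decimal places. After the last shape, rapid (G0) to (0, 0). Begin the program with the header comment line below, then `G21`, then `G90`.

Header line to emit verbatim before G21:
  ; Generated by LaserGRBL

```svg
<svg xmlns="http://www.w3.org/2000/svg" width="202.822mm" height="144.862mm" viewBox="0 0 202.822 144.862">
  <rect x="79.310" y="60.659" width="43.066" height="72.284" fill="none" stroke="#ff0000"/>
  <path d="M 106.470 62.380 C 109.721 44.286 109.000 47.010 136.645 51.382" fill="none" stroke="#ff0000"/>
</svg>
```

Since the viewBox matches the mm dimensions, user units are millimetres directly. The only transform is the Y-flip y_m = 144.862 − y_svg.

Shape 1 is a rectangle drawn with `<rect>`. Its stroke #ff0000 means score at S571, F1721. After flipping Y the toolpath is (79.310,84.203) → (122.376,84.203) → (122.376,11.919) → (79.310,11.919) → (79.310,84.203), returning to the start.

Shape 2 is a cubic bezier drawn with `<path>`. Its stroke #ff0000 means score at S571, F1721. After flipping Y the toolpath is (106.470,82.482) → (107.566,88.329) → (108.669,92.449) → (110.157,95.066) → (112.410,96.406) → (115.806,96.692) → (120.725,96.150) → (127.545,95.005) → (136.645,93.480).

; Generated by LaserGRBL
G21
G90
G0 X79.310 Y84.203
M3 S571
G1 X122.376 Y84.203 F1721
G1 X122.376 Y11.919 F1721
G1 X79.310 Y11.919 F1721
G1 X79.310 Y84.203 F1721
M5
G0 X106.470 Y82.482
M3 S571
G1 X107.566 Y88.329 F1721
G1 X108.669 Y92.449 F1721
G1 X110.157 Y95.066 F1721
G1 X112.410 Y96.406 F1721
G1 X115.806 Y96.692 F1721
G1 X120.725 Y96.150 F1721
G1 X127.545 Y95.005 F1721
G1 X136.645 Y93.480 F1721
M5
G0 X0.000 Y0.000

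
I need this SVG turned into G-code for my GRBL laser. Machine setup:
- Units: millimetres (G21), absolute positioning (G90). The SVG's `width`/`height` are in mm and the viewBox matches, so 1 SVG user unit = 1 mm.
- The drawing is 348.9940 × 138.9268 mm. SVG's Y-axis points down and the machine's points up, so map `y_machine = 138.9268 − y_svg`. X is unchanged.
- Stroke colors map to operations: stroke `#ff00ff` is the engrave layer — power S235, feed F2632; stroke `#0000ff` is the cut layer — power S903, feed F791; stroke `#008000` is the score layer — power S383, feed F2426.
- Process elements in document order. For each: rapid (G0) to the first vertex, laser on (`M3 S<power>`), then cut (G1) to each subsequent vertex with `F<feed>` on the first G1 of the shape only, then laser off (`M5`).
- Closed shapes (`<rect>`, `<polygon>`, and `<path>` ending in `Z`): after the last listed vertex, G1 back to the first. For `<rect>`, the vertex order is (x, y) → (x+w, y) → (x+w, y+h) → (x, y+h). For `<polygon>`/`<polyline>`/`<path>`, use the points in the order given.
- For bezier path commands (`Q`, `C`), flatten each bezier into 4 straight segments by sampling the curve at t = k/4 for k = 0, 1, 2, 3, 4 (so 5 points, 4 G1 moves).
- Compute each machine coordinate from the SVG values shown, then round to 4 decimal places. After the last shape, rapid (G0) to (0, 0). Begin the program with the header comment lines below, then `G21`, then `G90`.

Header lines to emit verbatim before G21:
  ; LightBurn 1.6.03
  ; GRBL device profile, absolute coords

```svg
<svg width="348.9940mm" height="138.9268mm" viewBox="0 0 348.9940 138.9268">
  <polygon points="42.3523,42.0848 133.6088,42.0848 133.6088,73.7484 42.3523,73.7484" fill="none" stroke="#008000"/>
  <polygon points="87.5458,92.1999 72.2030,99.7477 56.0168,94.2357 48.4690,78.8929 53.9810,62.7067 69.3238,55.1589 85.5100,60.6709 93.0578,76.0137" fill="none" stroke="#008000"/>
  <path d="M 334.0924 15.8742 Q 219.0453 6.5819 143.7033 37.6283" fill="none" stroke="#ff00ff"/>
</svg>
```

1 u = 1 mm; y_m = 138.9268 − y.

[1] `<polygon>` rectangle, #008000→score S383 F2426: (42.3523,96.8420) → (133.6088,96.8420) → (133.6088,65.1784) → (42.3523,65.1784) → (42.3523,96.8420) (closed)

[2] `<polygon>` regular polygon, #008000→score S383 F2426: (87.5458,46.7269) → (72.2030,39.1791) → (56.0168,44.6911) → (48.4690,60.0339) → (53.9810,76.2201) → (69.3238,83.7679) → (85.5100,78.2559) → (93.0578,62.9131) → (87.5458,46.7269) (closed)

[3] `<path>` quadratic bezier, #ff00ff→engrave S235 F2632: (334.0924,123.0526) → (279.0504,125.1776) → (228.9716,122.2602) → (183.8559,114.3005) → (143.7033,101.2985)

; LightBurn 1.6.03
; GRBL device profile, absolute coords
G21
G90
G0 X42.3523 Y96.8420
M3 S383
G1 X133.6088 Y96.8420 F2426
G1 X133.6088 Y65.1784
G1 X42.3523 Y65.1784
G1 X42.3523 Y96.8420
M5
G0 X87.5458 Y46.7269
M3 S383
G1 X72.2030 Y39.1791 F2426
G1 X56.0168 Y44.6911
G1 X48.4690 Y60.0339
G1 X53.9810 Y76.2201
G1 X69.3238 Y83.7679
G1 X85.5100 Y78.2559
G1 X93.0578 Y62.9131
G1 X87.5458 Y46.7269
M5
G0 X334.0924 Y123.0526
M3 S235
G1 X279.0504 Y125.1776 F2632
G1 X228.9716 Y122.2602
G1 X183.8559 Y114.3005
G1 X143.7033 Y101.2985
M5
G0 X0.0000 Y0.0000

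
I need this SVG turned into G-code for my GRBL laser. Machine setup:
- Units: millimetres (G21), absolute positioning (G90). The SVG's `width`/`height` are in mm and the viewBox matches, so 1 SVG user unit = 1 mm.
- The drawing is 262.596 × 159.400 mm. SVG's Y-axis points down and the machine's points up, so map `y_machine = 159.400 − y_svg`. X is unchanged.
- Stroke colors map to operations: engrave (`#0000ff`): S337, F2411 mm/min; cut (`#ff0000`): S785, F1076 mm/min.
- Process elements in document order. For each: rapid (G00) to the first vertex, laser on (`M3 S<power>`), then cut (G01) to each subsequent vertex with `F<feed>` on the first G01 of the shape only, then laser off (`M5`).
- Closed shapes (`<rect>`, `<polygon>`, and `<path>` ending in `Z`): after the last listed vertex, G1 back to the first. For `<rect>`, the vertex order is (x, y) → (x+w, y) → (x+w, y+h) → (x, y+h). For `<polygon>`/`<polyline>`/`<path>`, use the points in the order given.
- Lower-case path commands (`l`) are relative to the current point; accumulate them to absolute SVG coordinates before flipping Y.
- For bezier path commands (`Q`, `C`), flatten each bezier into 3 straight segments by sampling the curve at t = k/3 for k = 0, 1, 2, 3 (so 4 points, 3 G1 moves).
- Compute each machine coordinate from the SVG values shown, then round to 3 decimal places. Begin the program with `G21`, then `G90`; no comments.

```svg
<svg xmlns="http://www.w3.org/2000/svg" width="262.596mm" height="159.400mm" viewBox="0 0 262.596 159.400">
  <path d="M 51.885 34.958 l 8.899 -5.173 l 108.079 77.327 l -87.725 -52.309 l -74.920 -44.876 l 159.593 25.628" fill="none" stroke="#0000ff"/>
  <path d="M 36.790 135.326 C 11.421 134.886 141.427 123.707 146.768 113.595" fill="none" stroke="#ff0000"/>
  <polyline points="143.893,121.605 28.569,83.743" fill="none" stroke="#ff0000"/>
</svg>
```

G21
G90
G00 X51.885 Y124.442
M3 S337
G01 X60.784 Y129.615 F2411
G01 X168.863 Y52.288
G01 X81.138 Y104.597
G01 X6.218 Y149.473
G01 X165.811 Y123.845
M5
G00 X36.790 Y24.074
M3 S785
G01 X52.841 Y27.656 F1076
G01 X110.244 Y35.775
G01 X146.768 Y45.805
M5
G00 X143.893 Y37.795
M3 S785
G01 X28.569 Y75.657 F1076
M5

viewBox `0 0 262.596 159.400` with mm width/height → 1 unit = 1 mm. Flip: y_m = 159.400 − y_svg.

**Shape 1** — `<path>` open polyline, stroke `#0000ff` → engrave (S337, F2411). Machine vertices: (51.885,124.442) → (60.784,129.615) → (168.863,52.288) → (81.138,104.597) → (6.218,149.473) → (165.811,123.845). Open path.

**Shape 2** — `<path>` cubic bezier, stroke `#ff0000` → cut (S785, F1076). Control points (SVG): P0=(36.790,135.326), P1=(11.421,134.886), P2=(141.427,123.707), P3=(146.768,113.595); sampled at t=k/3. Machine vertices: (36.790,24.074) → (52.841,27.656) → (110.244,35.775) → (146.768,45.805). Open path.

**Shape 3** — `<polyline>` line segment, stroke `#ff0000` → cut (S785, F1076). Machine vertices: (143.893,37.795) → (28.569,75.657). Open path.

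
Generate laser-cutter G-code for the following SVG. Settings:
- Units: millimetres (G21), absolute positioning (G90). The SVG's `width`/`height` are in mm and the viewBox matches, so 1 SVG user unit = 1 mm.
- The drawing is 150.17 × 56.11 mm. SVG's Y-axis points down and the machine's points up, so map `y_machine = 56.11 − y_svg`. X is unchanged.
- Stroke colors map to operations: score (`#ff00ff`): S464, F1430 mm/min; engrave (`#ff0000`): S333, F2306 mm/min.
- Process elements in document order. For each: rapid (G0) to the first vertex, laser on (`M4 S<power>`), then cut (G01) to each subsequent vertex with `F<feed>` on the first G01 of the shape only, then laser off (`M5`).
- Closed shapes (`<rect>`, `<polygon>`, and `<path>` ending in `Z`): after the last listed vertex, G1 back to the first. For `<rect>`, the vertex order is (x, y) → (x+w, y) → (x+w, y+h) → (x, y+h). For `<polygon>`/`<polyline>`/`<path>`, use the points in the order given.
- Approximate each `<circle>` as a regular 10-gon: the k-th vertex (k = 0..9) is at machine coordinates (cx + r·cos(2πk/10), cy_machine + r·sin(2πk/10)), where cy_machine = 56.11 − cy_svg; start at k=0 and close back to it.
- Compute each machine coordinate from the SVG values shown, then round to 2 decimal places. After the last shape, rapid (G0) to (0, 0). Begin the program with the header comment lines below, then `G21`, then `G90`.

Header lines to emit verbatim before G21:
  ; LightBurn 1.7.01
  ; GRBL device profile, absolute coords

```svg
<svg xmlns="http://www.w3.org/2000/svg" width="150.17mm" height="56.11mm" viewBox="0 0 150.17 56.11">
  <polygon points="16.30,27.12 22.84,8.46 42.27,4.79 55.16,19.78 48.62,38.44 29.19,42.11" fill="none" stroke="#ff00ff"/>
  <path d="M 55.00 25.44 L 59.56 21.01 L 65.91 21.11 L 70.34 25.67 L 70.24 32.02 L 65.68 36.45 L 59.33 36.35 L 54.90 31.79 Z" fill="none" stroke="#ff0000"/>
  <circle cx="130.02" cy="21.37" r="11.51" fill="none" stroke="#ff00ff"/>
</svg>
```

; LightBurn 1.7.01
; GRBL device profile, absolute coords
G21
G90
G0 X16.30 Y28.99
M4 S464
G01 X22.84 Y47.65 F1430
G01 X42.27 Y51.32
G01 X55.16 Y36.33
G01 X48.62 Y17.67
G01 X29.19 Y14.00
G01 X16.30 Y28.99
M5
G0 X55.00 Y30.67
M4 S333
G01 X59.56 Y35.10 F2306
G01 X65.91 Y35.00
G01 X70.34 Y30.44
G01 X70.24 Y24.09
G01 X65.68 Y19.66
G01 X59.33 Y19.76
G01 X54.90 Y24.32
G01 X55.00 Y30.67
M5
G0 X141.53 Y34.74
M4 S464
G01 X139.33 Y41.51 F1430
G01 X133.58 Y45.69
G01 X126.46 Y45.69
G01 X120.71 Y41.51
G01 X118.51 Y34.74
G01 X120.71 Y27.97
G01 X126.46 Y23.79
G01 X133.58 Y23.79
G01 X139.33 Y27.97
G01 X141.53 Y34.74
M5
G0 X0.00 Y0.00

viewBox `0 0 150.17 56.11` with mm width/height → 1 unit = 1 mm. Flip: y_m = 56.11 − y_svg.

**Shape 1** — `<polygon>` regular polygon, stroke `#ff00ff` → score (S464, F1430). Machine vertices: (16.30,28.99) → (22.84,47.65) → (42.27,51.32) → (55.16,36.33) → (48.62,17.67) → (29.19,14.00) → (16.30,28.99). Closed: final G1 returns to the first vertex.

**Shape 2** — `<path>` regular polygon, stroke `#ff0000` → engrave (S333, F2306). Machine vertices: (55.00,30.67) → (59.56,35.10) → (65.91,35.00) → (70.34,30.44) → (70.24,24.09) → (65.68,19.66) → (59.33,19.76) → (54.90,24.32) → (55.00,30.67). Closed: final G1 returns to the first vertex.

**Shape 3** — `<circle>` circle, stroke `#ff00ff` → score (S464, F1430). Machine vertices: (141.53,34.74) → (139.33,41.51) → (133.58,45.69) → (126.46,45.69) → (120.71,41.51) → (118.51,34.74) → (120.71,27.97) → (126.46,23.79) → (133.58,23.79) → (139.33,27.97) → (141.53,34.74). Closed: final G1 returns to the first vertex.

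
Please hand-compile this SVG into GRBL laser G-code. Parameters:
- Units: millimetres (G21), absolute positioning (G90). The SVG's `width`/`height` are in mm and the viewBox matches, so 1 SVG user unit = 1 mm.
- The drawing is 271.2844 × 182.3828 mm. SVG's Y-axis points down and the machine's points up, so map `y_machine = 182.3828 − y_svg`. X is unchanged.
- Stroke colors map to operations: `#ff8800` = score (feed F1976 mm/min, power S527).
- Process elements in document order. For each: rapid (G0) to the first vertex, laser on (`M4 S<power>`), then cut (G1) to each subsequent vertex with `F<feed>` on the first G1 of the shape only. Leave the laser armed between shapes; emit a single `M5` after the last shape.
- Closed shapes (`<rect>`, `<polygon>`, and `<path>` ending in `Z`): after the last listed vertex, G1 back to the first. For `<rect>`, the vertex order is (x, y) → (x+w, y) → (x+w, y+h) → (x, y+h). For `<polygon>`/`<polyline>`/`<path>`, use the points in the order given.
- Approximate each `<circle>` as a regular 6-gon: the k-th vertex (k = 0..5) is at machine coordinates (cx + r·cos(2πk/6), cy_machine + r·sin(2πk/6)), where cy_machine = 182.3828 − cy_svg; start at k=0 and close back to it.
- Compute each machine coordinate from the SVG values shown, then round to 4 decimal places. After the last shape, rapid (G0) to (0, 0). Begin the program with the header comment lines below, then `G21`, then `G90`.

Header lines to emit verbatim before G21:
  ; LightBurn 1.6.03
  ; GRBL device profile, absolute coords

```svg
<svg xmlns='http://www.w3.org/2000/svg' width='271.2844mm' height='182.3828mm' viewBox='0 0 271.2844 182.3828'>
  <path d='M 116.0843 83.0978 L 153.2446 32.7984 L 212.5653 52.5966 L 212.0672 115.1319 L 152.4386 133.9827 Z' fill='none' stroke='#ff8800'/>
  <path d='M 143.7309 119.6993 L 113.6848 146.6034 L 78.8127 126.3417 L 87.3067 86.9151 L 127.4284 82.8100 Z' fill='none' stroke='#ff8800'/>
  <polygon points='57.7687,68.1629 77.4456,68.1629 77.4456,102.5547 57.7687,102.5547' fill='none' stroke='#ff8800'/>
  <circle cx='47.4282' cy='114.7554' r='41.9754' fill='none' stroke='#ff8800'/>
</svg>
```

Since the viewBox matches the mm dimensions, user units are millimetres directly. The only transform is the Y-flip y_m = 182.3828 − y_svg.

Shape 1 is a regular polygon drawn with `<path>`. Its stroke #ff8800 means score at S527, F1976. After flipping Y the toolpath is (116.0843,99.2850) → (153.2446,149.5844) → (212.5653,129.7862) → (212.0672,67.2509) → (152.4386,48.4001) → (116.0843,99.2850), returning to the start.

Shape 2 is a regular polygon drawn with `<path>`. Its stroke #ff8800 means score at S527, F1976. After flipping Y the toolpath is (143.7309,62.6835) → (113.6848,35.7794) → (78.8127,56.0411) → (87.3067,95.4677) → (127.4284,99.5728) → (143.7309,62.6835), returning to the start.

Shape 3 is a rectangle drawn with `<polygon>`. Its stroke #ff8800 means score at S527, F1976. After flipping Y the toolpath is (57.7687,114.2199) → (77.4456,114.2199) → (77.4456,79.8281) → (57.7687,79.8281) → (57.7687,114.2199), returning to the start.

Shape 4 is a circle drawn with `<circle>`. Its stroke #ff8800 means score at S527, F1976. After flipping Y the toolpath is (89.4036,67.6274) → (68.4159,103.9792) → (26.4405,103.9792) → (5.4528,67.6274) → (26.4405,31.2756) → (68.4159,31.2756) → (89.4036,67.6274), returning to the start.

; LightBurn 1.6.03
; GRBL device profile, absolute coords
G21
G90
G0 X116.0843 Y99.2850
M4 S527
G1 X153.2446 Y149.5844 F1976
G1 X212.5653 Y129.7862
G1 X212.0672 Y67.2509
G1 X152.4386 Y48.4001
G1 X116.0843 Y99.2850
G0 X143.7309 Y62.6835
M4 S527
G1 X113.6848 Y35.7794 F1976
G1 X78.8127 Y56.0411
G1 X87.3067 Y95.4677
G1 X127.4284 Y99.5728
G1 X143.7309 Y62.6835
G0 X57.7687 Y114.2199
M4 S527
G1 X77.4456 Y114.2199 F1976
G1 X77.4456 Y79.8281
G1 X57.7687 Y79.8281
G1 X57.7687 Y114.2199
G0 X89.4036 Y67.6274
M4 S527
G1 X68.4159 Y103.9792 F1976
G1 X26.4405 Y103.9792
G1 X5.4528 Y67.6274
G1 X26.4405 Y31.2756
G1 X68.4159 Y31.2756
G1 X89.4036 Y67.6274
M5
G0 X0.0000 Y0.0000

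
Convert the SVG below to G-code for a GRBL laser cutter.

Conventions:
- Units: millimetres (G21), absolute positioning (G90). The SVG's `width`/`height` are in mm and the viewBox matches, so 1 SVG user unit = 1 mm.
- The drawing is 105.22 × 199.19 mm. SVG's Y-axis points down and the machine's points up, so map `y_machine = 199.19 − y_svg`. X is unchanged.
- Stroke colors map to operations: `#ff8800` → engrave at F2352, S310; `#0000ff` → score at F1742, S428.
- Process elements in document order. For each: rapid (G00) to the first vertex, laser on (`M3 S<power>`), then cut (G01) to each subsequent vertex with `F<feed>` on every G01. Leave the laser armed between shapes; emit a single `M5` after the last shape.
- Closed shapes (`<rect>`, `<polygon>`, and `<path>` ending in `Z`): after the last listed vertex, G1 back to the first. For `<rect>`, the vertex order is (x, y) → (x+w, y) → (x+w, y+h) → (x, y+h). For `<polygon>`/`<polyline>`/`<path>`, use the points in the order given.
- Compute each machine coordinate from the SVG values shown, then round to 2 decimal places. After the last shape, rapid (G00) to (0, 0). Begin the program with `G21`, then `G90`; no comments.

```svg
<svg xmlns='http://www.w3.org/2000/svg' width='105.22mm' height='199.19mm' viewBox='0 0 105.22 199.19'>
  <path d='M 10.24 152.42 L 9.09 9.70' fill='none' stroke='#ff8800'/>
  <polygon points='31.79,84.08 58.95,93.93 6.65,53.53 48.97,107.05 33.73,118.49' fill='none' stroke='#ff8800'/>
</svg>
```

G21
G90
G00 X10.24 Y46.77
M3 S310
G01 X9.09 Y189.49 F2352
G00 X31.79 Y115.11
M3 S310
G01 X58.95 Y105.26 F2352
G01 X6.65 Y145.66 F2352
G01 X48.97 Y92.14 F2352
G01 X33.73 Y80.70 F2352
G01 X31.79 Y115.11 F2352
M5
G00 X0.00 Y0.00

Since the viewBox matches the mm dimensions, user units are millimetres directly. The only transform is the Y-flip y_m = 199.19 − y_svg.

Shape 1 is a line segment drawn with `<path>`. Its stroke #ff8800 means engrave at S310, F2352. After flipping Y the toolpath is (10.24,46.77) → (9.09,189.49).

Shape 2 is a closed polygon drawn with `<polygon>`. Its stroke #ff8800 means engrave at S310, F2352. After flipping Y the toolpath is (31.79,115.11) → (58.95,105.26) → (6.65,145.66) → (48.97,92.14) → (33.73,80.70) → (31.79,115.11), returning to the start.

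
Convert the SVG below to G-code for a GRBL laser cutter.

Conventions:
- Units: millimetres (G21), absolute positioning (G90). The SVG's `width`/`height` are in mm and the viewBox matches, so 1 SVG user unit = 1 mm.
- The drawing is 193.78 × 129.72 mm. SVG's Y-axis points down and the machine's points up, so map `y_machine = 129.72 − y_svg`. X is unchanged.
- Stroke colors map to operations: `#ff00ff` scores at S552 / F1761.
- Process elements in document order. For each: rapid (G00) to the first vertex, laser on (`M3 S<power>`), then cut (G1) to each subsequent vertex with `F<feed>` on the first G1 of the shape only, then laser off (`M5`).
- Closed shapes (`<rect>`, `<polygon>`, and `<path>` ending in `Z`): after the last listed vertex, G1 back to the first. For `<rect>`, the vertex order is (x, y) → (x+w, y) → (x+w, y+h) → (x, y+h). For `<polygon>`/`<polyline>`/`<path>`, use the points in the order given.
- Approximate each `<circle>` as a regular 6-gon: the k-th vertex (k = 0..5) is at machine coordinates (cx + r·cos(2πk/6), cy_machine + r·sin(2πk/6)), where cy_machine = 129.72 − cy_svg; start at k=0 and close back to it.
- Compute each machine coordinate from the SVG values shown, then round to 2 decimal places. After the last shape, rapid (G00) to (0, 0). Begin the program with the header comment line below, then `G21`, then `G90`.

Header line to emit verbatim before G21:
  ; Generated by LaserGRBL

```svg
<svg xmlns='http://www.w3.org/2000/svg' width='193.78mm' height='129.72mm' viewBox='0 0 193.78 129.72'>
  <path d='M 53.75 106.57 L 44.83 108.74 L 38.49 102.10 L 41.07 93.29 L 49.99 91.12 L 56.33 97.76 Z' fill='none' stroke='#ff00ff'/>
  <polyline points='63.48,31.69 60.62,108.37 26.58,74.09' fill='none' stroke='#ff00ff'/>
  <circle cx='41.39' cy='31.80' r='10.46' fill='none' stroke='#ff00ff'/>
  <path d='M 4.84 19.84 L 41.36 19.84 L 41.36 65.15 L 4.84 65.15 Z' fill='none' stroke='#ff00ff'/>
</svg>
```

Since the viewBox matches the mm dimensions, user units are millimetres directly. The only transform is the Y-flip y_m = 129.72 − y_svg.

Shape 1 is a regular polygon drawn with `<path>`. Its stroke #ff00ff means score at S552, F1761. After flipping Y the toolpath is (53.75,23.15) → (44.83,20.98) → (38.49,27.62) → (41.07,36.43) → (49.99,38.60) → (56.33,31.96) → (53.75,23.15), returning to the start.

Shape 2 is a open polyline drawn with `<polyline>`. Its stroke #ff00ff means score at S552, F1761. After flipping Y the toolpath is (63.48,98.03) → (60.62,21.35) → (26.58,55.63).

Shape 3 is a circle drawn with `<circle>`. Its stroke #ff00ff means score at S552, F1761. After flipping Y the toolpath is (51.85,97.92) → (46.62,106.98) → (36.16,106.98) → (30.93,97.92) → (36.16,88.86) → (46.62,88.86) → (51.85,97.92), returning to the start.

Shape 4 is a rectangle drawn with `<path>`. Its stroke #ff00ff means score at S552, F1761. After flipping Y the toolpath is (4.84,109.88) → (41.36,109.88) → (41.36,64.57) → (4.84,64.57) → (4.84,109.88), returning to the start.

; Generated by LaserGRBL
G21
G90
G00 X53.75 Y23.15
M3 S552
G1 X44.83 Y20.98 F1761
G1 X38.49 Y27.62
G1 X41.07 Y36.43
G1 X49.99 Y38.60
G1 X56.33 Y31.96
G1 X53.75 Y23.15
M5
G00 X63.48 Y98.03
M3 S552
G1 X60.62 Y21.35 F1761
G1 X26.58 Y55.63
M5
G00 X51.85 Y97.92
M3 S552
G1 X46.62 Y106.98 F1761
G1 X36.16 Y106.98
G1 X30.93 Y97.92
G1 X36.16 Y88.86
G1 X46.62 Y88.86
G1 X51.85 Y97.92
M5
G00 X4.84 Y109.88
M3 S552
G1 X41.36 Y109.88 F1761
G1 X41.36 Y64.57
G1 X4.84 Y64.57
G1 X4.84 Y109.88
M5
G00 X0.00 Y0.00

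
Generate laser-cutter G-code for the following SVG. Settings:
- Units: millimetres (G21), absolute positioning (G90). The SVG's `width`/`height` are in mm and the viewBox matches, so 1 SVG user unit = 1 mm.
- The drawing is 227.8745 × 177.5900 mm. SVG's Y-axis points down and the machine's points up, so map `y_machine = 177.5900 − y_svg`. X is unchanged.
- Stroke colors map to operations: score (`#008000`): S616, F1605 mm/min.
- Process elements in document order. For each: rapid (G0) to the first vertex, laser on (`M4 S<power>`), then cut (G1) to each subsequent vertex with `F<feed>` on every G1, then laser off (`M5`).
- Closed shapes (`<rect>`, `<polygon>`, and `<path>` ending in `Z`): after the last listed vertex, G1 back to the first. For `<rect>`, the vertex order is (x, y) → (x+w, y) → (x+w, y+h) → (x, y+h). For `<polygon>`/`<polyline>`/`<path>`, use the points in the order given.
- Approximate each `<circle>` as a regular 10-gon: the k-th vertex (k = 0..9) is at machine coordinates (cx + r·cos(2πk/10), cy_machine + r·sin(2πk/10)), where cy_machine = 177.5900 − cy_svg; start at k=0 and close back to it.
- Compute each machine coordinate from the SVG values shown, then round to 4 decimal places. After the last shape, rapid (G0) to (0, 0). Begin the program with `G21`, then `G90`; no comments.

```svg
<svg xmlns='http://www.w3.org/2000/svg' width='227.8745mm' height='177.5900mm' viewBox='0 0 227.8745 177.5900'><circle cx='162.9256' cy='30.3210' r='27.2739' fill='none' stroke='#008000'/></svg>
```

viewBox `0 0 227.8745 177.5900` with mm width/height → 1 unit = 1 mm. Flip: y_m = 177.5900 − y_svg.

**Shape 1** — `<circle>` circle, stroke `#008000` → score (S616, F1605). Machine vertices: (190.1995,147.2690) → (184.9906,163.3002) → (171.3537,173.2080) → (154.4975,173.2080) → (140.8606,163.3002) → (135.6517,147.2690) → (140.8606,131.2378) → (154.4975,121.3300) → (171.3537,121.3300) → (184.9906,131.2378) → (190.1995,147.2690). Closed: final G1 returns to the first vertex.

G21
G90
G0 X190.1995 Y147.2690
M4 S616
G1 X184.9906 Y163.3002 F1605
G1 X171.3537 Y173.2080 F1605
G1 X154.4975 Y173.2080 F1605
G1 X140.8606 Y163.3002 F1605
G1 X135.6517 Y147.2690 F1605
G1 X140.8606 Y131.2378 F1605
G1 X154.4975 Y121.3300 F1605
G1 X171.3537 Y121.3300 F1605
G1 X184.9906 Y131.2378 F1605
G1 X190.1995 Y147.2690 F1605
M5
G0 X0.0000 Y0.0000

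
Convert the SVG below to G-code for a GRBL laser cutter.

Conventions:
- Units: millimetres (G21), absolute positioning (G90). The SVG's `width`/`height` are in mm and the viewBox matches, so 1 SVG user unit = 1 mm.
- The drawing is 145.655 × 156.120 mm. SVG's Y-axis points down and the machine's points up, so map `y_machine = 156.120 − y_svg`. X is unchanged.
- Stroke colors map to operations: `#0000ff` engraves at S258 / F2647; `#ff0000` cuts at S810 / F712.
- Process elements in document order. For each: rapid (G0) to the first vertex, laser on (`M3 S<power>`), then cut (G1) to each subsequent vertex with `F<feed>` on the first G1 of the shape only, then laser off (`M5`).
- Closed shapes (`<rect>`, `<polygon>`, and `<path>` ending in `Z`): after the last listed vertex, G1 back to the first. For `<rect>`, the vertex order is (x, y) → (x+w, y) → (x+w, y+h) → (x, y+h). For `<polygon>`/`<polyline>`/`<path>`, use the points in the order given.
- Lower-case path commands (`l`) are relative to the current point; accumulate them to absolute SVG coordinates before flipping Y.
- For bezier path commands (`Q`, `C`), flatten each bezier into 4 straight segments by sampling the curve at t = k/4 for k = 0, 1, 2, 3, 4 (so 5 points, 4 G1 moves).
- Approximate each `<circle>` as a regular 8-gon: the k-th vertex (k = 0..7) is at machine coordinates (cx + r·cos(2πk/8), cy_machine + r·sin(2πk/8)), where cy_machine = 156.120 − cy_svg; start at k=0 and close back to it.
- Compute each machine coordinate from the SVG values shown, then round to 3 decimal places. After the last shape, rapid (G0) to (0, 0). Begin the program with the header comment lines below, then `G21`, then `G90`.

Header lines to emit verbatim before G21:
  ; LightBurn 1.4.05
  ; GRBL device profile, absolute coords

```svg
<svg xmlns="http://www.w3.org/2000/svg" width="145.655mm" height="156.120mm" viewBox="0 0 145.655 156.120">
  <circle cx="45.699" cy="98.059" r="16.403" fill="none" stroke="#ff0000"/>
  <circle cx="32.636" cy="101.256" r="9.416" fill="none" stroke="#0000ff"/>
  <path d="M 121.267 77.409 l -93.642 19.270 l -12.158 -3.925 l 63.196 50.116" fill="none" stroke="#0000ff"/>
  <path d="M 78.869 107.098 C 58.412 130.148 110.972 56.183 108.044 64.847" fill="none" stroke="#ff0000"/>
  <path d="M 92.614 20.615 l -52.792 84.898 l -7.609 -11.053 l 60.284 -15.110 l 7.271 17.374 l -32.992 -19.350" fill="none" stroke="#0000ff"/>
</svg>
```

; LightBurn 1.4.05
; GRBL device profile, absolute coords
G21
G90
G0 X62.102 Y58.061
M3 S810
G1 X57.298 Y69.660 F712
G1 X45.699 Y74.464
G1 X34.100 Y69.660
G1 X29.296 Y58.061
G1 X34.100 Y46.462
G1 X45.699 Y41.658
G1 X57.298 Y46.462
G1 X62.102 Y58.061
M5
G0 X42.052 Y54.864
M3 S258
G1 X39.294 Y61.522 F2647
G1 X32.636 Y64.280
G1 X25.978 Y61.522
G1 X23.220 Y54.864
G1 X25.978 Y48.206
G1 X32.636 Y45.448
G1 X39.294 Y48.206
G1 X42.052 Y54.864
M5
G0 X121.267 Y78.711
M3 S258
G1 X27.625 Y59.441 F2647
G1 X15.467 Y63.366
G1 X78.663 Y13.250
M5
G0 X78.869 Y49.022
M3 S810
G1 X75.209 Y47.118 F712
G1 X86.883 Y64.753
G1 X101.844 Y85.085
G1 X108.044 Y91.273
M5
G0 X92.614 Y135.505
M3 S258
G1 X39.822 Y50.607 F2647
G1 X32.213 Y61.660
G1 X92.497 Y76.770
G1 X99.768 Y59.396
G1 X66.776 Y78.746
M5
G0 X0.000 Y0.000

Since the viewBox matches the mm dimensions, user units are millimetres directly. The only transform is the Y-flip y_m = 156.120 − y_svg.

Shape 1 is a circle drawn with `<circle>`. Its stroke #ff0000 means cut at S810, F712. After flipping Y the toolpath is (62.102,58.061) → (57.298,69.660) → (45.699,74.464) → (34.100,69.660) → (29.296,58.061) → (34.100,46.462) → (45.699,41.658) → (57.298,46.462) → (62.102,58.061), returning to the start.

Shape 2 is a circle drawn with `<circle>`. Its stroke #0000ff means engrave at S258, F2647. After flipping Y the toolpath is (42.052,54.864) → (39.294,61.522) → (32.636,64.280) → (25.978,61.522) → (23.220,54.864) → (25.978,48.206) → (32.636,45.448) → (39.294,48.206) → (42.052,54.864), returning to the start.

Shape 3 is a open polyline drawn with `<path>`. Its stroke #0000ff means engrave at S258, F2647. After flipping Y the toolpath is (121.267,78.711) → (27.625,59.441) → (15.467,63.366) → (78.663,13.250).

Shape 4 is a cubic bezier drawn with `<path>`. Its stroke #ff0000 means cut at S810, F712. After flipping Y the toolpath is (78.869,49.022) → (75.209,47.118) → (86.883,64.753) → (101.844,85.085) → (108.044,91.273).

Shape 5 is a open polyline drawn with `<path>`. Its stroke #0000ff means engrave at S258, F2647. After flipping Y the toolpath is (92.614,135.505) → (39.822,50.607) → (32.213,61.660) → (92.497,76.770) → (99.768,59.396) → (66.776,78.746).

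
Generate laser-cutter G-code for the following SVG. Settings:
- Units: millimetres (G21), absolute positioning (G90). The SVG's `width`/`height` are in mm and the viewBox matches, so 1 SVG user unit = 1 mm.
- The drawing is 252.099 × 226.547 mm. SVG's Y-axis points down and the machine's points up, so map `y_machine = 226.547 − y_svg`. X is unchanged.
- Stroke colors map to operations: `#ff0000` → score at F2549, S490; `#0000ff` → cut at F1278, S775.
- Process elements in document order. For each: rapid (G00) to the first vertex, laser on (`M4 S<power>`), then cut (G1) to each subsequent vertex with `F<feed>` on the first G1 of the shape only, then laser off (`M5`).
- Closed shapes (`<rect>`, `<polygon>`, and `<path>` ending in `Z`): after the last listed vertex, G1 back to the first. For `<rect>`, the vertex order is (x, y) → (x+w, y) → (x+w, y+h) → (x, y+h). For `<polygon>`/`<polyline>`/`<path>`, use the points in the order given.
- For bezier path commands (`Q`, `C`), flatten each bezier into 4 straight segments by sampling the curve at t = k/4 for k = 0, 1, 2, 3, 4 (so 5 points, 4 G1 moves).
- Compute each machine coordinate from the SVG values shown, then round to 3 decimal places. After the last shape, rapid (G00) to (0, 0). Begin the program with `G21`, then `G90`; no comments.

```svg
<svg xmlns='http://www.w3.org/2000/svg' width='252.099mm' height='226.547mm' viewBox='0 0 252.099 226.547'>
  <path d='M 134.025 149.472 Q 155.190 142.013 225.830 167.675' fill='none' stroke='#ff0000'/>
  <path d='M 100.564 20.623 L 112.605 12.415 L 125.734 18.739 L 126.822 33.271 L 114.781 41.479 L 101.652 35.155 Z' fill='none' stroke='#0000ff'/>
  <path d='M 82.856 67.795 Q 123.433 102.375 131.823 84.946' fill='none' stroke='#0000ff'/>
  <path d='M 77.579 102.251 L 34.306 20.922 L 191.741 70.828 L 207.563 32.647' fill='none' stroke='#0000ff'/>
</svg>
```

1 u = 1 mm; y_m = 226.547 − y.

[1] `<path>` quadratic bezier, #ff0000→score S490 F2549: (134.025,77.075) → (147.700,78.734) → (167.559,76.254) → (193.602,69.633) → (225.830,58.872)

[2] `<path>` regular polygon, #0000ff→cut S775 F1278: (100.564,205.924) → (112.605,214.132) → (125.734,207.808) → (126.822,193.276) → (114.781,185.068) → (101.652,191.392) → (100.564,205.924) (closed)

[3] `<path>` quadratic bezier, #0000ff→cut S775 F1278: (82.856,158.752) → (101.133,144.713) → (115.386,137.174) → (125.616,136.137) → (131.823,141.601)

[4] `<path>` open polyline, #0000ff→cut S775 F1278: (77.579,124.296) → (34.306,205.625) → (191.741,155.719) → (207.563,193.900)

G21
G90
G00 X134.025 Y77.075
M4 S490
G1 X147.700 Y78.734 F2549
G1 X167.559 Y76.254
G1 X193.602 Y69.633
G1 X225.830 Y58.872
M5
G00 X100.564 Y205.924
M4 S775
G1 X112.605 Y214.132 F1278
G1 X125.734 Y207.808
G1 X126.822 Y193.276
G1 X114.781 Y185.068
G1 X101.652 Y191.392
G1 X100.564 Y205.924
M5
G00 X82.856 Y158.752
M4 S775
G1 X101.133 Y144.713 F1278
G1 X115.386 Y137.174
G1 X125.616 Y136.137
G1 X131.823 Y141.601
M5
G00 X77.579 Y124.296
M4 S775
G1 X34.306 Y205.625 F1278
G1 X191.741 Y155.719
G1 X207.563 Y193.900
M5
G00 X0.000 Y0.000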